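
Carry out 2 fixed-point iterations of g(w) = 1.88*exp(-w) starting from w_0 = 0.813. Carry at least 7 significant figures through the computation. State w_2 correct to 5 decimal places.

w_1 = g(0.813000) = 0.833828
w_2 = g(0.833828) = 0.816641

0.81664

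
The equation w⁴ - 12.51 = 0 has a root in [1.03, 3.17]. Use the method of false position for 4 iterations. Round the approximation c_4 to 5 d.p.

f(1.030000) = -11.384491, f(3.170000) = 88.470391
step 1: c = 1.273982, f(c) = -9.875772 < 0 → new bracket [1.273982, 3.170000]
step 2: c = 1.464377, f(c) = -7.911544 < 0 → new bracket [1.464377, 3.170000]
step 3: c = 1.604384, f(c) = -5.884277 < 0 → new bracket [1.604384, 3.170000]
step 4: c = 1.702021, f(c) = -4.118110 < 0 → new bracket [1.702021, 3.170000]

1.70202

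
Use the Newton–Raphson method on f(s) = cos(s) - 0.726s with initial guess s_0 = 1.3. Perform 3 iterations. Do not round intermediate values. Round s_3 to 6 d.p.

f'(s) = -sin(s) - 0.726
s_0 = 1.300000: f = -0.676301, f' = -1.689558 → s_1 = 1.300000 - (-0.676301)/(-1.689558) = 0.899717
s_1 = 0.899717: f = -0.031363, f' = -1.509151 → s_2 = 0.899717 - (-0.031363)/(-1.509151) = 0.878935
s_2 = 0.878935: f = -0.000135, f' = -1.496060 → s_3 = 0.878935 - (-0.000135)/(-1.496060) = 0.878845

0.878845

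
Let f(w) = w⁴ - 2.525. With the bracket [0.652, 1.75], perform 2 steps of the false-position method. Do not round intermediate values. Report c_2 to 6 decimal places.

1.099838

f(0.652000) = -2.344287, f(1.750000) = 6.853906
step 1: c = 0.931840, f(c) = -1.771009 < 0 → new bracket [0.931840, 1.750000]
step 2: c = 1.099838, f(c) = -1.061760 < 0 → new bracket [1.099838, 1.750000]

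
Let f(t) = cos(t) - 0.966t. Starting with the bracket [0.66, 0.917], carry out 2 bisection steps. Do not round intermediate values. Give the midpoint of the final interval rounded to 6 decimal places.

0.756375

f(0.660000) = 0.152432, f(0.917000) = -0.277618 (opposite signs)
step 1: m = 0.788500, f(m) = -0.056781 < 0 → root in [0.660000, 0.788500]
step 2: m = 0.724250, f(m) = 0.049371 > 0 → root in [0.724250, 0.788500]
Midpoint of [0.724250, 0.788500] = 0.756375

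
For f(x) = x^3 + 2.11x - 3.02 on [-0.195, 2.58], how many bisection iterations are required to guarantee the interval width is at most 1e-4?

Initial width b − a = 2.58 − -0.195 = 2.775000.
After n steps the width is (b−a)/2^n; need (b−a)/2^n ≤ 1e-4.
So n ≥ log₂(2.775000/1e-4) = log₂(27750.0000) ≈ 14.7602.
Hence n = 15.

15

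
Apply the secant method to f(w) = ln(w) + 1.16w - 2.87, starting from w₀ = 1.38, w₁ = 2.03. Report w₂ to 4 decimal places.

1.9200

f(w_0) = -0.947117, f(w_1) = 0.192836
w_2 = 2.030000 - (0.192836)·(2.030000 - 1.380000)/(0.192836 - (-0.947117)) = 1.920045; f(w_2) = 0.009601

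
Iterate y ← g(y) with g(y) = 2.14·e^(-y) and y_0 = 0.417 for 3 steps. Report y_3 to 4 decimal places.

y_1 = g(0.417000) = 1.410305
y_2 = g(1.410305) = 0.522307
y_3 = g(0.522307) = 1.269342

1.2693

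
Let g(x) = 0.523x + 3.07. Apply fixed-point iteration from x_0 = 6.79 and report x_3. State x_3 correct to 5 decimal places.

x_1 = g(6.790000) = 6.621170
x_2 = g(6.621170) = 6.532872
x_3 = g(6.532872) = 6.486692

6.48669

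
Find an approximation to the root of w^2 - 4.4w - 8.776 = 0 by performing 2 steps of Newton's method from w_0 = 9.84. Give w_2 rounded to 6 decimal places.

f'(w) = 2w - 4.4
w_0 = 9.840000: f = 44.753600, f' = 15.280000 → w_1 = 9.840000 - (44.753600)/(15.280000) = 6.911099
w_1 = 6.911099: f = 8.578458, f' = 9.422199 → w_2 = 6.911099 - (8.578458)/(9.422199) = 6.000648

6.000648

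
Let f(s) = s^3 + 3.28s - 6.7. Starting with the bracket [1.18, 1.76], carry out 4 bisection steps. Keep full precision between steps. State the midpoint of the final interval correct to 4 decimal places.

1.3431

f(1.180000) = -1.186568, f(1.760000) = 4.524576 (opposite signs)
step 1: m = 1.470000, f(m) = 1.298123 > 0 → root in [1.180000, 1.470000]
step 2: m = 1.325000, f(m) = -0.027797 < 0 → root in [1.325000, 1.470000]
step 3: m = 1.397500, f(m) = 0.613126 > 0 → root in [1.325000, 1.397500]
step 4: m = 1.361250, f(m) = 0.287298 > 0 → root in [1.325000, 1.361250]
Midpoint of [1.325000, 1.361250] = 1.343125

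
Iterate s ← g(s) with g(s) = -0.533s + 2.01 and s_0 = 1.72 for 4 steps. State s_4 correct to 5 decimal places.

1.34415

s_1 = g(1.720000) = 1.093240
s_2 = g(1.093240) = 1.427303
s_3 = g(1.427303) = 1.249247
s_4 = g(1.249247) = 1.344151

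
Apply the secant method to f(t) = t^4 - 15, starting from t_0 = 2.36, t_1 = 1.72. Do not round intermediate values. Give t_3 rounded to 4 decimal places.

f(t_0) = 16.020444, f(t_1) = -6.247869
t_2 = 1.720000 - (-6.247869)·(1.720000 - 2.360000)/(-6.247869 - (16.020444)) = 1.899566; f(t_2) = -1.979798
t_3 = 1.899566 - (-1.979798)·(1.899566 - 1.720000)/(-1.979798 - (-6.247869)) = 1.982860; f(t_3) = 0.458537

1.9829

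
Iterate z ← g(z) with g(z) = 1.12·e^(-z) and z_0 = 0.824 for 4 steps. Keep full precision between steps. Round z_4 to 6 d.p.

0.636917

z_1 = g(0.824000) = 0.491314
z_2 = g(0.491314) = 0.685240
z_3 = g(0.685240) = 0.564445
z_4 = g(0.564445) = 0.636917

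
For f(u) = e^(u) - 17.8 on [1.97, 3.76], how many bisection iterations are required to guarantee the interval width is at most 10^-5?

18

Initial width b − a = 3.76 − 1.97 = 1.790000.
After n steps the width is (b−a)/2^n; need (b−a)/2^n ≤ 10^-5.
So n ≥ log₂(1.790000/10^-5) = log₂(179000.0000) ≈ 17.4496.
Hence n = 18.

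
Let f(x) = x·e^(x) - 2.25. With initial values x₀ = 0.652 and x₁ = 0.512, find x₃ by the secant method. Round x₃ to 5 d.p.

0.87612

f(x_0) = -0.998567, f(x_1) = -1.395664
x_2 = 0.512000 - (-1.395664)·(0.512000 - 0.652000)/(-1.395664 - (-0.998567)) = 1.004054; f(x_2) = 0.490386
x_3 = 1.004054 - (0.490386)·(1.004054 - 0.512000)/(0.490386 - (-1.395664)) = 0.876116; f(x_3) = -0.145959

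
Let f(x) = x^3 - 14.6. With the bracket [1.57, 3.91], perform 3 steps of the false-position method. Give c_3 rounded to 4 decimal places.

False-position update: c = (a·f(b) − b·f(a))/(f(b) − f(a)); replace the endpoint whose sign matches f(c).
f(1.570000) = -10.730107, f(3.910000) = 45.176471
step 1: c = 2.019114, f(c) = -6.368428 < 0 → new bracket [2.019114, 3.910000]
step 2: c = 2.252735, f(c) = -3.167781 < 0 → new bracket [2.252735, 3.910000]
step 3: c = 2.361328, f(c) = -1.433535 < 0 → new bracket [2.361328, 3.910000]

2.3613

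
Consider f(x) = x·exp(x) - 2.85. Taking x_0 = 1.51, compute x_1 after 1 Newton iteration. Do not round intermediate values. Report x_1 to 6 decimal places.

f'(x) = (x + 1)·exp(x)
x_0 = 1.510000: f = 3.985363, f' = 11.362094 → x_1 = 1.510000 - (3.985363)/(11.362094) = 1.159240

1.159240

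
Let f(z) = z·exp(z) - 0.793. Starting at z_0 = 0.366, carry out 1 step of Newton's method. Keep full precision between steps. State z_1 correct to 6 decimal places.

f'(z) = (z + 1)·exp(z)
z_0 = 0.366000: f = -0.265244, f' = 1.969711 → z_1 = 0.366000 - (-0.265244)/(1.969711) = 0.500662

0.500662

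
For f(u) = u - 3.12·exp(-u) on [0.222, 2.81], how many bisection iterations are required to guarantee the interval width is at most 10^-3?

Initial width b − a = 2.81 − 0.222 = 2.588000.
After n steps the width is (b−a)/2^n; need (b−a)/2^n ≤ 10^-3.
So n ≥ log₂(2.588000/10^-3) = log₂(2588.0000) ≈ 11.3376.
Hence n = 12.

12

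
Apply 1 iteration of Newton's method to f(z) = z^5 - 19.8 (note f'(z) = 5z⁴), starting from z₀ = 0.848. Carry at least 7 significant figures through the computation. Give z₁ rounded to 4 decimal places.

8.3363

z_0 = 0.848000: f = -19.361490, f' = 2.585553 → z_1 = 0.848000 - (-19.361490)/(2.585553) = 8.336337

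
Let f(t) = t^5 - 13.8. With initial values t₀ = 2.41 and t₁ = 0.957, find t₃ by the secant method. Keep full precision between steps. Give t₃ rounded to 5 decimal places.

2.86302

Secant update: t_(k+1) = t_k − f(t_k)·(t_k − t_(k-1))/(f(t_k) − f(t_(k-1))).
f(t_0) = 67.499002, f(t_1) = -12.997288
t_2 = 0.957000 - (-12.997288)·(0.957000 - 2.410000)/(-12.997288 - (67.499002)) = 1.191608; f(t_2) = -11.397482
t_3 = 1.191608 - (-11.397482)·(1.191608 - 0.957000)/(-11.397482 - (-12.997288)) = 2.863021; f(t_3) = 178.563615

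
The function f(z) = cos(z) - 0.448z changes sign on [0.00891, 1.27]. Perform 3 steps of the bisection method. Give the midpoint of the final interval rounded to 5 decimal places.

1.03355

f(0.008910) = 0.995969, f(1.270000) = -0.272679 (opposite signs)
step 1: m = 0.639455, f(m) = 0.515945 > 0 → root in [0.639455, 1.270000]
step 2: m = 0.954727, f(m) = 0.150113 > 0 → root in [0.954727, 1.270000]
step 3: m = 1.112364, f(m) = -0.055796 < 0 → root in [0.954727, 1.112364]
Midpoint of [0.954727, 1.112364] = 1.033546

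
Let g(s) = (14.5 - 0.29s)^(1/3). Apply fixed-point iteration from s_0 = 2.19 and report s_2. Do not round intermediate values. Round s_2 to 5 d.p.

2.39880

s_1 = g(2.190000) = 2.402365
s_2 = g(2.402365) = 2.398802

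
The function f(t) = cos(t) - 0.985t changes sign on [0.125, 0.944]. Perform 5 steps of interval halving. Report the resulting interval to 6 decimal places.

[0.739250, 0.764844]

f(0.125000) = 0.869073, f(0.944000) = -0.343287 (opposite signs)
step 1: m = 0.534500, f(m) = 0.334041 > 0 → root in [0.534500, 0.944000]
step 2: m = 0.739250, f(m) = 0.010813 > 0 → root in [0.739250, 0.944000]
step 3: m = 0.841625, f(m) = -0.162749 < 0 → root in [0.739250, 0.841625]
step 4: m = 0.790437, f(m) = -0.075046 < 0 → root in [0.739250, 0.790437]
step 5: m = 0.764844, f(m) = -0.031881 < 0 → root in [0.739250, 0.764844]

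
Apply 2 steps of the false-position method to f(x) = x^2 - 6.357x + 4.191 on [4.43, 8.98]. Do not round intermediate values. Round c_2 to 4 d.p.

5.3622

f(4.430000) = -4.345610, f(8.980000) = 27.745540
step 1: c = 5.046136, f(c) = -2.423797 < 0 → new bracket [5.046136, 8.980000]
step 2: c = 5.362182, f(c) = -1.143395 < 0 → new bracket [5.362182, 8.980000]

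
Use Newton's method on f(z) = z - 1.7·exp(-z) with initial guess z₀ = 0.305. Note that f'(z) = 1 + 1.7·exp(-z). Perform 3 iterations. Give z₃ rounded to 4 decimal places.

0.7796

z_0 = 0.305000: f = -0.948110, f' = 2.253110 → z_1 = 0.305000 - (-0.948110)/(2.253110) = 0.725801
z_1 = 0.725801: f = -0.096892, f' = 1.822693 → z_2 = 0.725801 - (-0.096892)/(1.822693) = 0.778959
z_2 = 0.778959: f = -0.001142, f' = 1.780102 → z_3 = 0.778959 - (-0.001142)/(1.780102) = 0.779601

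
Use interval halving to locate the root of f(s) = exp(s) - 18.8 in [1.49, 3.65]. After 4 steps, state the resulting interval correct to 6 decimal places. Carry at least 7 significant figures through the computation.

[2.840000, 2.975000]

f(1.490000) = -14.362904, f(3.650000) = 19.674666 (opposite signs)
step 1: m = 2.570000, f(m) = -5.734176 < 0 → root in [2.570000, 3.650000]
step 2: m = 3.110000, f(m) = 3.621044 > 0 → root in [2.570000, 3.110000]
step 3: m = 2.840000, f(m) = -1.684234 < 0 → root in [2.840000, 3.110000]
step 4: m = 2.975000, f(m) = 0.789623 > 0 → root in [2.840000, 2.975000]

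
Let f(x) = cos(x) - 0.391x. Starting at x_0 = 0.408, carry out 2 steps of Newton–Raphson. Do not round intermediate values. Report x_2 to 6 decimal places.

f'(x) = -sin(x) - 0.391
x_0 = 0.408000: f = 0.758388, f' = -0.787774 → x_1 = 0.408000 - (0.758388)/(-0.787774) = 1.370697
x_1 = 1.370697: f = -0.337176, f' = -1.371047 → x_2 = 1.370697 - (-0.337176)/(-1.371047) = 1.124771

1.124771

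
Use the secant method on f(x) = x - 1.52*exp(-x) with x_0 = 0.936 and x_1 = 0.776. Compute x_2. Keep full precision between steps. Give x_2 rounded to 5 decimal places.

0.72958

f(x_0) = 0.339866, f(x_1) = 0.076430
x_2 = 0.776000 - (0.076430)·(0.776000 - 0.936000)/(0.076430 - (0.339866)) = 0.729579; f(x_2) = -0.003230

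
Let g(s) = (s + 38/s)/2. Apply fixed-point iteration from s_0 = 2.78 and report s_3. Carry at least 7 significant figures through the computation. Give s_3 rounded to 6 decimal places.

s_1 = g(2.780000) = 8.224532
s_2 = g(8.224532) = 6.422428
s_3 = g(6.422428) = 6.169597

6.169597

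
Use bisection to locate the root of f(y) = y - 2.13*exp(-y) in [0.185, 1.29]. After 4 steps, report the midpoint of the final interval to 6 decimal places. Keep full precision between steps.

f(0.185000) = -1.585252, f(1.290000) = 0.703673 (opposite signs)
step 1: m = 0.737500, f(m) = -0.281296 < 0 → root in [0.737500, 1.290000]
step 2: m = 1.013750, f(m) = 0.240867 > 0 → root in [0.737500, 1.013750]
step 3: m = 0.875625, f(m) = -0.011736 < 0 → root in [0.875625, 1.013750]
step 4: m = 0.944687, f(m) = 0.116541 > 0 → root in [0.875625, 0.944687]
Midpoint of [0.875625, 0.944687] = 0.910156

0.910156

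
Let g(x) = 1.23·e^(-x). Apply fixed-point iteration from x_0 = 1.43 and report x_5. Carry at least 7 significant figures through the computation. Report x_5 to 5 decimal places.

0.57982

x_1 = g(1.430000) = 0.294350
x_2 = g(0.294350) = 0.916369
x_3 = g(0.916369) = 0.491961
x_4 = g(0.491961) = 0.752054
x_5 = g(0.752054) = 0.579819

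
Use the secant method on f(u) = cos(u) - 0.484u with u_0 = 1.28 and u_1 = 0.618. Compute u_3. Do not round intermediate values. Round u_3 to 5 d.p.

1.04450

Secant update: u_(k+1) = u_k − f(u_k)·(u_k − u_(k-1))/(f(u_k) − f(u_(k-1))).
f(u_0) = -0.332805, f(u_1) = 0.515927
u_2 = 0.618000 - (0.515927)·(0.618000 - 1.280000)/(0.515927 - (-0.332805)) = 1.020416; f(u_2) = 0.029129
u_3 = 1.020416 - (0.029129)·(1.020416 - 0.618000)/(0.029129 - (0.515927)) = 1.044497; f(u_3) = -0.003199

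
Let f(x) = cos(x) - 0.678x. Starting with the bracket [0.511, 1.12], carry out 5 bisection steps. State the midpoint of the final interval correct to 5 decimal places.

0.90114

f(0.511000) = 0.525798, f(1.120000) = -0.323678 (opposite signs)
step 1: m = 0.815500, f(m) = 0.132595 > 0 → root in [0.815500, 1.120000]
step 2: m = 0.967750, f(m) = -0.088980 < 0 → root in [0.815500, 0.967750]
step 3: m = 0.891625, f(m) = 0.023627 > 0 → root in [0.891625, 0.967750]
step 4: m = 0.929688, f(m) = -0.032244 < 0 → root in [0.891625, 0.929688]
step 5: m = 0.910656, f(m) = -0.004197 < 0 → root in [0.891625, 0.910656]
Midpoint of [0.891625, 0.910656] = 0.901141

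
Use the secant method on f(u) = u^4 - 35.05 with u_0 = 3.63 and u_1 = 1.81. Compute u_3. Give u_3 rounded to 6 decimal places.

Secant update: u_(k+1) = u_k − f(u_k)·(u_k − u_(k-1))/(f(u_k) − f(u_(k-1))).
f(u_0) = 138.580694, f(u_1) = -24.317169
u_2 = 1.810000 - (-24.317169)·(1.810000 - 3.630000)/(-24.317169 - (138.580694)) = 2.081687; f(u_2) = -16.271461
u_3 = 2.081687 - (-16.271461)·(2.081687 - 1.810000)/(-16.271461 - (-24.317169)) = 2.631141; f(u_3) = 12.876589

2.631141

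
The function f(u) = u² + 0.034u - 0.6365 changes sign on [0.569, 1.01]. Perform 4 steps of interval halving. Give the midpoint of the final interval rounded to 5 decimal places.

f(0.569000) = -0.293393, f(1.010000) = 0.417940 (opposite signs)
step 1: m = 0.789500, f(m) = 0.013653 > 0 → root in [0.569000, 0.789500]
step 2: m = 0.679250, f(m) = -0.152025 < 0 → root in [0.679250, 0.789500]
step 3: m = 0.734375, f(m) = -0.072225 < 0 → root in [0.734375, 0.789500]
step 4: m = 0.761937, f(m) = -0.030045 < 0 → root in [0.761937, 0.789500]
Midpoint of [0.761937, 0.789500] = 0.775719

0.77572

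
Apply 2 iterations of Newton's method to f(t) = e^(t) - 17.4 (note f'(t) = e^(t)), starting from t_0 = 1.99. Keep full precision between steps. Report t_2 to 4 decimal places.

2.9678

t_0 = 1.990000: f = -10.084466, f' = 7.315534 → t_1 = 1.990000 - (-10.084466)/(7.315534) = 3.368500
t_1 = 3.368500: f = 11.634954, f' = 29.034954 → t_2 = 3.368500 - (11.634954)/(29.034954) = 2.967778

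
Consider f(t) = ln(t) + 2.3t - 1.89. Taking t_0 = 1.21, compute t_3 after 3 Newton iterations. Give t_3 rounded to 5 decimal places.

Newton update: t ← t − f(t)/f'(t).
f'(t) = 1/t + 2.3
t_0 = 1.210000: f = 1.083620, f' = 3.126446 → t_1 = 1.210000 - (1.083620)/(3.126446) = 0.863402
t_1 = 0.863402: f = -0.051051, f' = 3.458209 → t_2 = 0.863402 - (-0.051051)/(3.458209) = 0.878164
t_2 = 0.878164: f = -0.000145, f' = 3.438739 → t_3 = 0.878164 - (-0.000145)/(3.438739) = 0.878206

0.87821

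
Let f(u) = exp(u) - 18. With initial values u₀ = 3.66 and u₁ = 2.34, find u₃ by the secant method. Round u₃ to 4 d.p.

2.9519

f(u_0) = 20.861343, f(u_1) = -7.618763
u_2 = 2.340000 - (-7.618763)·(2.340000 - 3.660000)/(-7.618763 - (20.861343)) = 2.693116; f(u_2) = -3.222356
u_3 = 2.693116 - (-3.222356)·(2.693116 - 2.340000)/(-3.222356 - (-7.618763)) = 2.951932; f(u_3) = 1.142907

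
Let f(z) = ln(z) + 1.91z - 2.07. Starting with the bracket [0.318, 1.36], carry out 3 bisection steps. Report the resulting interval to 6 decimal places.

f(0.318000) = -2.608324, f(1.360000) = 0.835085 (opposite signs)
step 1: m = 0.839000, f(m) = -0.643055 < 0 → root in [0.839000, 1.360000]
step 2: m = 1.099500, f(m) = 0.124901 > 0 → root in [0.839000, 1.099500]
step 3: m = 0.969250, f(m) = -0.249965 < 0 → root in [0.969250, 1.099500]

[0.969250, 1.099500]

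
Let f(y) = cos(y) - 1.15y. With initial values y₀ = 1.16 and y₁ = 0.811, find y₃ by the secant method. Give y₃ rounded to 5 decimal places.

f(y_0) = -0.934660, f(y_1) = -0.243876
y_2 = 0.811000 - (-0.243876)·(0.811000 - 1.160000)/(-0.243876 - (-0.934660)) = 0.687788; f(y_2) = -0.018304
y_3 = 0.687788 - (-0.018304)·(0.687788 - 0.811000)/(-0.018304 - (-0.243876)) = 0.677790; f(y_3) = -0.000498

0.67779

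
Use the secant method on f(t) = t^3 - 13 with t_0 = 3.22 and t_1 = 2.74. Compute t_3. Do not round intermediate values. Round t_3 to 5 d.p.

f(t_0) = 20.386248, f(t_1) = 7.570824
t_2 = 2.740000 - (7.570824)·(2.740000 - 3.220000)/(7.570824 - (20.386248)) = 2.456436; f(t_2) = 1.822322
t_3 = 2.456436 - (1.822322)·(2.456436 - 2.740000)/(1.822322 - (7.570824)) = 2.366544; f(t_3) = 0.253895

2.36654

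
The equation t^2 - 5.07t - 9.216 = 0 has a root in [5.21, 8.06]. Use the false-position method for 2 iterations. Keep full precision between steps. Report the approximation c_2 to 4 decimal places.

6.4484

False-position update: c = (a·f(b) − b·f(a))/(f(b) − f(a)); replace the endpoint whose sign matches f(c).
f(5.210000) = -8.486600, f(8.060000) = 14.883400
step 1: c = 6.244951, f(c) = -1.878487 < 0 → new bracket [6.244951, 8.060000]
step 2: c = 6.448362, f(c) = -0.327824 < 0 → new bracket [6.448362, 8.060000]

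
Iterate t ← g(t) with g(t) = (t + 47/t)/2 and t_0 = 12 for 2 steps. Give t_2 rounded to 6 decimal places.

6.932046

t_1 = g(12.000000) = 7.958333
t_2 = g(7.958333) = 6.932046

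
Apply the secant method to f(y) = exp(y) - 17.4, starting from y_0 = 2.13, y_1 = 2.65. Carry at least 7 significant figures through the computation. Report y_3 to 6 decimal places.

2.847258

Secant update: y_(k+1) = y_k − f(y_k)·(y_k − y_(k-1))/(f(y_k) − f(y_(k-1))).
f(y_0) = -8.985133, f(y_1) = -3.245961
y_2 = 2.650000 - (-3.245961)·(2.650000 - 2.130000)/(-3.245961 - (-8.985133)) = 2.944102; f(y_2) = 1.593592
y_3 = 2.944102 - (1.593592)·(2.944102 - 2.650000)/(1.593592 - (-3.245961)) = 2.847258; f(y_3) = -0.159549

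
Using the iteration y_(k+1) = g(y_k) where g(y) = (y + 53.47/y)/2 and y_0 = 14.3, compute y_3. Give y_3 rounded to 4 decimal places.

y_1 = g(14.300000) = 9.019580
y_2 = g(9.019580) = 7.473897
y_3 = g(7.473897) = 7.314065

7.3141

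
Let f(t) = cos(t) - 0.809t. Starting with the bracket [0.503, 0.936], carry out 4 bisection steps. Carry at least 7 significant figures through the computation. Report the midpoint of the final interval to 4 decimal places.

0.8413

f(0.503000) = 0.469213, f(0.936000) = -0.164210 (opposite signs)
step 1: m = 0.719500, f(m) = 0.170060 > 0 → root in [0.719500, 0.936000]
step 2: m = 0.827750, f(m) = 0.006885 > 0 → root in [0.827750, 0.936000]
step 3: m = 0.881875, f(m) = -0.077732 < 0 → root in [0.827750, 0.881875]
step 4: m = 0.854812, f(m) = -0.035183 < 0 → root in [0.827750, 0.854812]
Midpoint of [0.827750, 0.854812] = 0.841281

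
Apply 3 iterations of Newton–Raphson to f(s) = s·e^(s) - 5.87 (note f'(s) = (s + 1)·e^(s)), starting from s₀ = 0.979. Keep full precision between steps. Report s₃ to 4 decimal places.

Newton update: s ← s − f(s)/f'(s).
s_0 = 0.979000: f = -3.264105, f' = 5.267689 → s_1 = 0.979000 - (-3.264105)/(5.267689) = 1.598646
s_1 = 1.598646: f = 2.037437, f' = 12.853770 → s_2 = 1.598646 - (2.037437)/(12.853770) = 1.440138
s_2 = 1.440138: f = 0.209218, f' = 10.300495 → s_3 = 1.440138 - (0.209218)/(10.300495) = 1.419826

1.4198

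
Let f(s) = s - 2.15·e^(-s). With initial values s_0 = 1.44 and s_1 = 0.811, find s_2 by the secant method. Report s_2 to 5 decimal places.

0.89554

f(s_0) = 0.930605, f(s_1) = -0.144489
s_2 = 0.811000 - (-0.144489)·(0.811000 - 1.440000)/(-0.144489 - (0.930605)) = 0.895535; f(s_2) = 0.017499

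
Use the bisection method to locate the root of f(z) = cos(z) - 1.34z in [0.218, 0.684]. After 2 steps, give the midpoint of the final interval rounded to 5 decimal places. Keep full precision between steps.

0.62575

f(0.218000) = 0.684212, f(0.684000) = -0.141509 (opposite signs)
step 1: m = 0.451000, f(m) = 0.295672 > 0 → root in [0.451000, 0.684000]
step 2: m = 0.567500, f(m) = 0.082797 > 0 → root in [0.567500, 0.684000]
Midpoint of [0.567500, 0.684000] = 0.625750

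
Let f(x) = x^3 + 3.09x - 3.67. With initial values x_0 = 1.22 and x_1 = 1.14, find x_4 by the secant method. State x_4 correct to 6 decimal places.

Secant update: x_(k+1) = x_k − f(x_k)·(x_k − x_(k-1))/(f(x_k) − f(x_(k-1))).
f(x_0) = 1.915648, f(x_1) = 1.334144
x_2 = 1.140000 - (1.334144)·(1.140000 - 1.220000)/(1.334144 - (1.915648)) = 0.956456; f(x_2) = 0.160423
x_3 = 0.956456 - (0.160423)·(0.956456 - 1.140000)/(0.160423 - (1.334144)) = 0.931369; f(x_3) = 0.015847
x_4 = 0.931369 - (0.015847)·(0.931369 - 0.956456)/(0.015847 - (0.160423)) = 0.928620; f(x_4) = 0.000216

0.928620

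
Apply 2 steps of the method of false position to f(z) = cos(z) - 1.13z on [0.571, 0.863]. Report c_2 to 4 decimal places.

False-position update: c = (a·f(b) − b·f(a))/(f(b) − f(a)); replace the endpoint whose sign matches f(c).
f(0.571000) = 0.196131, f(0.863000) = -0.325029
step 1: c = 0.680890, f(c) = 0.007607 > 0 → new bracket [0.680890, 0.863000]
step 2: c = 0.685055, f(c) = 0.000273 > 0 → new bracket [0.685055, 0.863000]

0.6851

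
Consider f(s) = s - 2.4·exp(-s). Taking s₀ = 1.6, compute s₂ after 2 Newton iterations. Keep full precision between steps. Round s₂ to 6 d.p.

f'(s) = 1 + 2.4·exp(-s)
s_0 = 1.600000: f = 1.115448, f' = 1.484552 → s_1 = 1.600000 - (1.115448)/(1.484552) = 0.848629
s_1 = 0.848629: f = -0.178573, f' = 2.027203 → s_2 = 0.848629 - (-0.178573)/(2.027203) = 0.936718

0.936718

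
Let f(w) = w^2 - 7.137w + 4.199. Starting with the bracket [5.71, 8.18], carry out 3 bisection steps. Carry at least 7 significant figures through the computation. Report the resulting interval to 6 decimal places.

f(5.710000) = -3.949170, f(8.180000) = 12.730740 (opposite signs)
step 1: m = 6.945000, f(m) = 2.865560 > 0 → root in [5.710000, 6.945000]
step 2: m = 6.327500, f(m) = -0.923111 < 0 → root in [6.327500, 6.945000]
step 3: m = 6.636250, f(m) = 0.875898 > 0 → root in [6.327500, 6.636250]

[6.327500, 6.636250]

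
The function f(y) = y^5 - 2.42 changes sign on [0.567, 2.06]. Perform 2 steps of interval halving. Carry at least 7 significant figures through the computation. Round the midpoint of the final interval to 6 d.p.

1.126875

f(0.567000) = -2.361398, f(2.060000) = 34.676770 (opposite signs)
step 1: m = 1.313500, f(m) = 1.489763 > 0 → root in [0.567000, 1.313500]
step 2: m = 0.940250, f(m) = -1.685120 < 0 → root in [0.940250, 1.313500]
Midpoint of [0.940250, 1.313500] = 1.126875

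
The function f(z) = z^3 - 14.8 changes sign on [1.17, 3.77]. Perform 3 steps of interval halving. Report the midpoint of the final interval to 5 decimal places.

2.30750

f(1.170000) = -13.198387, f(3.770000) = 38.782633 (opposite signs)
step 1: m = 2.470000, f(m) = 0.269223 > 0 → root in [1.170000, 2.470000]
step 2: m = 1.820000, f(m) = -8.771432 < 0 → root in [1.820000, 2.470000]
step 3: m = 2.145000, f(m) = -4.930801 < 0 → root in [2.145000, 2.470000]
Midpoint of [2.145000, 2.470000] = 2.307500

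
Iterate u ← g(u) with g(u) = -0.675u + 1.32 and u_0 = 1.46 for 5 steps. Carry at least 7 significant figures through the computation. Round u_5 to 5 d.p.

0.69390

u_1 = g(1.460000) = 0.334500
u_2 = g(0.334500) = 1.094213
u_3 = g(1.094213) = 0.581407
u_4 = g(0.581407) = 0.927551
u_5 = g(0.927551) = 0.693903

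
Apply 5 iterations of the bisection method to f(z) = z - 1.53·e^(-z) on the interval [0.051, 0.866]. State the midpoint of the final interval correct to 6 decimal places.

0.725922

f(0.051000) = -1.402926, f(0.866000) = 0.222435 (opposite signs)
step 1: m = 0.458500, f(m) = -0.508814 < 0 → root in [0.458500, 0.866000]
step 2: m = 0.662250, f(m) = -0.126755 < 0 → root in [0.662250, 0.866000]
step 3: m = 0.764125, f(m) = 0.051541 > 0 → root in [0.662250, 0.764125]
step 4: m = 0.713187, f(m) = -0.036634 < 0 → root in [0.713187, 0.764125]
step 5: m = 0.738656, f(m) = 0.007690 > 0 → root in [0.713187, 0.738656]
Midpoint of [0.713187, 0.738656] = 0.725922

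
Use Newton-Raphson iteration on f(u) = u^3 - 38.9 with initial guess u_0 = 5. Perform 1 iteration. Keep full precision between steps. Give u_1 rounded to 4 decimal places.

Newton update: u ← u − f(u)/f'(u).
f'(u) = 3u^2
u_0 = 5.000000: f = 86.100000, f' = 75.000000 → u_1 = 5.000000 - (86.100000)/(75.000000) = 3.852000

3.8520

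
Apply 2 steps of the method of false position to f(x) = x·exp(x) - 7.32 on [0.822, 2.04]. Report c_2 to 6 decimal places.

f(0.822000) = -5.449913, f(2.040000) = 8.368843
step 1: c = 1.302361, f(c) = -2.529954 < 0 → new bracket [1.302361, 2.040000]
step 2: c = 1.473590, f(c) = -0.887957 < 0 → new bracket [1.473590, 2.040000]

1.473590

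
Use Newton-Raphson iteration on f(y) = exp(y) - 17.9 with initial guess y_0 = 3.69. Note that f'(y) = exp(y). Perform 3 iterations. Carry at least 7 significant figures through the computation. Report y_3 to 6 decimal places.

Newton update: y ← y − f(y)/f'(y).
y_0 = 3.690000: f = 22.144847, f' = 40.044847 → y_1 = 3.690000 - (22.144847)/(40.044847) = 3.136999
y_1 = 3.136999: f = 5.134632, f' = 23.034632 → y_2 = 3.136999 - (5.134632)/(23.034632) = 2.914090
y_2 = 2.914090: f = 0.532024, f' = 18.432024 → y_3 = 2.914090 - (0.532024)/(18.432024) = 2.885225

2.885225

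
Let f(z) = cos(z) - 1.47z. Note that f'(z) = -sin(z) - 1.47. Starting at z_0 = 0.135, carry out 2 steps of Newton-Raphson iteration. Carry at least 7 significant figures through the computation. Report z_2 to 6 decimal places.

0.572634

z_0 = 0.135000: f = 0.792451, f' = -1.604590 → z_1 = 0.135000 - (0.792451)/(-1.604590) = 0.628865
z_1 = 0.628865: f = -0.115736, f' = -2.058227 → z_2 = 0.628865 - (-0.115736)/(-2.058227) = 0.572634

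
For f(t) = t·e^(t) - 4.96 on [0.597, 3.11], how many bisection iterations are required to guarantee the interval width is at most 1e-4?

15

Initial width b − a = 3.11 − 0.597 = 2.513000.
After n steps the width is (b−a)/2^n; need (b−a)/2^n ≤ 1e-4.
So n ≥ log₂(2.513000/1e-4) = log₂(25130.0000) ≈ 14.6171.
Hence n = 15.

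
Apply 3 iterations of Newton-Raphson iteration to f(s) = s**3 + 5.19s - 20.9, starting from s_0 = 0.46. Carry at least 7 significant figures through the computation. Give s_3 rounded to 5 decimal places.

f'(s) = 3s**2 + 5.19
s_0 = 0.460000: f = -18.415264, f' = 5.824800 → s_1 = 0.460000 - (-18.415264)/(5.824800) = 3.621527
s_1 = 3.621527: f = 45.393721, f' = 44.536379 → s_2 = 3.621527 - (45.393721)/(44.536379) = 2.602277
s_2 = 2.602277: f = 10.228033, f' = 25.505535 → s_3 = 2.602277 - (10.228033)/(25.505535) = 2.201265

2.20126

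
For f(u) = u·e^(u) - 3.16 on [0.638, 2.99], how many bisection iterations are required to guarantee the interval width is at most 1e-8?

Initial width b − a = 2.99 − 0.638 = 2.352000.
After n steps the width is (b−a)/2^n; need (b−a)/2^n ≤ 1e-8.
So n ≥ log₂(2.352000/1e-8) = log₂(235200000.0000) ≈ 27.8093.
Hence n = 28.

28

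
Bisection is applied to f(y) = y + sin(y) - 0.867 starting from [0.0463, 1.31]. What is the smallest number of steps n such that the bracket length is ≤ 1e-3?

Initial width b − a = 1.31 − 0.0463 = 1.263700.
After n steps the width is (b−a)/2^n; need (b−a)/2^n ≤ 1e-3.
So n ≥ log₂(1.263700/1e-3) = log₂(1263.7000) ≈ 10.3034.
Hence n = 11.

11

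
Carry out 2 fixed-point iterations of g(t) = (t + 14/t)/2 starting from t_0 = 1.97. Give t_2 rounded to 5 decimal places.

3.81158

t_1 = g(1.970000) = 4.538299
t_2 = g(4.538299) = 3.811578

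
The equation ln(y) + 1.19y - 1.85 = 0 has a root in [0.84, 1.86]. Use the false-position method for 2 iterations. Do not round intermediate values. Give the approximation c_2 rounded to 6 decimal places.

1.324178

f(0.840000) = -1.024753, f(1.860000) = 0.983976
step 1: c = 1.360353, f(c) = 0.076564 > 0 → new bracket [0.840000, 1.360353]
step 2: c = 1.324178, f(c) = 0.006563 > 0 → new bracket [0.840000, 1.324178]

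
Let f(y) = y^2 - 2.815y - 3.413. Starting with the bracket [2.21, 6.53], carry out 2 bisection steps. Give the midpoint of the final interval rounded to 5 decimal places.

3.83000

f(2.210000) = -4.750050, f(6.530000) = 20.845950 (opposite signs)
step 1: m = 4.370000, f(m) = 3.382350 > 0 → root in [2.210000, 4.370000]
step 2: m = 3.290000, f(m) = -1.850250 < 0 → root in [3.290000, 4.370000]
Midpoint of [3.290000, 4.370000] = 3.830000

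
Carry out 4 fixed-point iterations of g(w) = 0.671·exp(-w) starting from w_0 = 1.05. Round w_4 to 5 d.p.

w_1 = g(1.050000) = 0.234808
w_2 = g(0.234808) = 0.530575
w_3 = g(0.530575) = 0.394727
w_4 = g(0.394727) = 0.452163

0.45216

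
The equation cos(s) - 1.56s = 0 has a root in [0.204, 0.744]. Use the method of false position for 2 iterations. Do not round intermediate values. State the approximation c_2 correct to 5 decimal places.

f(0.204000) = 0.661024, f(0.744000) = -0.424874
step 1: c = 0.532717, f(c) = 0.030392 > 0 → new bracket [0.532717, 0.744000]
step 2: c = 0.546821, f(c) = 0.001140 > 0 → new bracket [0.546821, 0.744000]

0.54682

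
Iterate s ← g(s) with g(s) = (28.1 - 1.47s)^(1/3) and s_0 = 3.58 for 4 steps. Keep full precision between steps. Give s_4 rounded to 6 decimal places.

2.879194

s_1 = g(3.580000) = 2.837149
s_2 = g(2.837149) = 2.881668
s_3 = g(2.881668) = 2.879038
s_4 = g(2.879038) = 2.879194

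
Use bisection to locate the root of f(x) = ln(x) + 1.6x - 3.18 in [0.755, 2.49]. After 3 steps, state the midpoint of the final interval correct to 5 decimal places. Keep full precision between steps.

f(0.755000) = -2.253038, f(2.490000) = 1.716283 (opposite signs)
step 1: m = 1.622500, f(m) = -0.100032 < 0 → root in [1.622500, 2.490000]
step 2: m = 2.056250, f(m) = 0.830884 > 0 → root in [1.622500, 2.056250]
step 3: m = 1.839375, f(m) = 0.372426 > 0 → root in [1.622500, 1.839375]
Midpoint of [1.622500, 1.839375] = 1.730938

1.73094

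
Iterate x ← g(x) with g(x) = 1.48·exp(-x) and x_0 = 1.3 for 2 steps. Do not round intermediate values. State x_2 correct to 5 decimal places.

x_1 = g(1.300000) = 0.403347
x_2 = g(0.403347) = 0.988759

0.98876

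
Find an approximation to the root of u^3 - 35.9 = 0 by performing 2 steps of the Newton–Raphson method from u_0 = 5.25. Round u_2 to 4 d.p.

f'(u) = 3u^2
u_0 = 5.250000: f = 108.803125, f' = 82.687500 → u_1 = 5.250000 - (108.803125)/(82.687500) = 3.934165
u_1 = 3.934165: f = 24.991635, f' = 46.432957 → u_2 = 3.934165 - (24.991635)/(46.432957) = 3.395934

3.3959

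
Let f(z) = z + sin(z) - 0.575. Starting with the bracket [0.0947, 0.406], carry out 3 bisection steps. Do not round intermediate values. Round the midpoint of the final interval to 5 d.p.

0.30872

f(0.094700) = -0.385741, f(0.406000) = 0.225938 (opposite signs)
step 1: m = 0.250350, f(m) = -0.076907 < 0 → root in [0.250350, 0.406000]
step 2: m = 0.328175, f(m) = 0.075491 > 0 → root in [0.250350, 0.328175]
step 3: m = 0.289262, f(m) = -0.000492 < 0 → root in [0.289262, 0.328175]
Midpoint of [0.289262, 0.328175] = 0.308719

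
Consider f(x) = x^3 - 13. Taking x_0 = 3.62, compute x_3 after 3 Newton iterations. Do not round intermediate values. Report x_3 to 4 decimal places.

2.3525

f'(x) = 3x^2
x_0 = 3.620000: f = 34.437928, f' = 39.313200 → x_1 = 3.620000 - (34.437928)/(39.313200) = 2.744011
x_1 = 2.744011: f = 7.661297, f' = 22.588790 → x_2 = 2.744011 - (7.661297)/(22.588790) = 2.404847
x_2 = 2.404847: f = 0.907932, f' = 17.349873 → x_3 = 2.404847 - (0.907932)/(17.349873) = 2.352517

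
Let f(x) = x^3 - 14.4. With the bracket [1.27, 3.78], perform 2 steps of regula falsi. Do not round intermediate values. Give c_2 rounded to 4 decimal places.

2.1847

f(1.270000) = -12.351617, f(3.780000) = 39.610152
step 1: c = 1.866642, f(c) = -7.895965 < 0 → new bracket [1.866642, 3.780000]
step 2: c = 2.184660, f(c) = -3.973189 < 0 → new bracket [2.184660, 3.780000]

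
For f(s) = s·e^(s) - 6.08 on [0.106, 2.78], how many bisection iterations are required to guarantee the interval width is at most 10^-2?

Initial width b − a = 2.78 − 0.106 = 2.674000.
After n steps the width is (b−a)/2^n; need (b−a)/2^n ≤ 10^-2.
So n ≥ log₂(2.674000/10^-2) = log₂(267.4000) ≈ 8.0629.
Hence n = 9.

9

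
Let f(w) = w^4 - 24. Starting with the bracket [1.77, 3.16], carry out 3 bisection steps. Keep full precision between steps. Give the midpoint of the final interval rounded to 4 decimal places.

2.2044

f(1.770000) = -14.184938, f(3.160000) = 75.712207 (opposite signs)
step 1: m = 2.465000, f(m) = 12.920510 > 0 → root in [1.770000, 2.465000]
step 2: m = 2.117500, f(m) = -3.895482 < 0 → root in [2.117500, 2.465000]
step 3: m = 2.291250, f(m) = 3.560679 > 0 → root in [2.117500, 2.291250]
Midpoint of [2.117500, 2.291250] = 2.204375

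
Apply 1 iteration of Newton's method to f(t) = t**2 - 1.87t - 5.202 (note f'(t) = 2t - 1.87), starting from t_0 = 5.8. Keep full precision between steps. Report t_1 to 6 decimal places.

Newton update: t ← t − f(t)/f'(t).
t_0 = 5.800000: f = 17.592000, f' = 9.730000 → t_1 = 5.800000 - (17.592000)/(9.730000) = 3.991984

3.991984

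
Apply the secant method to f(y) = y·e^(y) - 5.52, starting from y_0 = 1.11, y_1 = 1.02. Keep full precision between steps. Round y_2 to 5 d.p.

1.46899

f(y_0) = -2.151862, f(y_1) = -2.691341
y_2 = 1.020000 - (-2.691341)·(1.020000 - 1.110000)/(-2.691341 - (-2.151862)) = 1.468990; f(y_2) = 0.862533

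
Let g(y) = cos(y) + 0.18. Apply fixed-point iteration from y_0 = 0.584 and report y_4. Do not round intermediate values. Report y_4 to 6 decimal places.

y_1 = g(0.584000) = 1.014264
y_2 = g(1.014264) = 0.708245
y_3 = g(0.708245) = 0.939505
y_4 = g(0.939505) = 0.770188

0.770188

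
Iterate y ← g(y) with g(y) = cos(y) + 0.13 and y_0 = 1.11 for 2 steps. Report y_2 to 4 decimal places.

0.9694

y_1 = g(1.110000) = 0.574662
y_2 = g(0.574662) = 0.969376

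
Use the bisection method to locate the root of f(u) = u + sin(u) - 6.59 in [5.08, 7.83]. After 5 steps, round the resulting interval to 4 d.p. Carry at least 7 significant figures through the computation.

[6.3691, 6.4550]

f(5.080000) = -2.443189, f(7.830000) = 2.239712 (opposite signs)
step 1: m = 6.455000, f(m) = 0.035971 > 0 → root in [5.080000, 6.455000]
step 2: m = 5.767500, f(m) = -1.315631 < 0 → root in [5.767500, 6.455000]
step 3: m = 6.111250, f(m) = -0.649839 < 0 → root in [6.111250, 6.455000]
step 4: m = 6.283125, f(m) = -0.306935 < 0 → root in [6.283125, 6.455000]
step 5: m = 6.369063, f(m) = -0.135166 < 0 → root in [6.369063, 6.455000]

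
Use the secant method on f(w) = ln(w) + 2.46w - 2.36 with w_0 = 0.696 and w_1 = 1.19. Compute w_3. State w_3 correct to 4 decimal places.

Secant update: w_(k+1) = w_k − f(w_k)·(w_k − w_(k-1))/(f(w_k) − f(w_(k-1))).
f(w_0) = -1.010246, f(w_1) = 0.741353
w_2 = 1.190000 - (0.741353)·(1.190000 - 0.696000)/(0.741353 - (-1.010246)) = 0.980918; f(w_2) = 0.033790
w_3 = 0.980918 - (0.033790)·(0.980918 - 1.190000)/(0.033790 - (0.741353)) = 0.970933; f(w_3) = -0.001004

0.9709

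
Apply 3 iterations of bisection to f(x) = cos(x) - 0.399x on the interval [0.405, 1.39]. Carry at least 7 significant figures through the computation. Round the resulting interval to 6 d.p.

f(0.405000) = 0.757507, f(1.390000) = -0.374797 (opposite signs)
step 1: m = 0.897500, f(m) = 0.265464 > 0 → root in [0.897500, 1.390000]
step 2: m = 1.143750, f(m) = -0.042172 < 0 → root in [0.897500, 1.143750]
step 3: m = 1.020625, f(m) = 0.115604 > 0 → root in [1.020625, 1.143750]

[1.020625, 1.143750]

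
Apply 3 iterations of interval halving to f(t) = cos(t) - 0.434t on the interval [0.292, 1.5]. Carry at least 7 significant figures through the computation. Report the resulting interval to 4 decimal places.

[1.0470, 1.1980]

f(0.292000) = 0.830942, f(1.500000) = -0.580263 (opposite signs)
step 1: m = 0.896000, f(m) = 0.235874 > 0 → root in [0.896000, 1.500000]
step 2: m = 1.198000, f(m) = -0.155711 < 0 → root in [0.896000, 1.198000]
step 3: m = 1.047000, f(m) = 0.045773 > 0 → root in [1.047000, 1.198000]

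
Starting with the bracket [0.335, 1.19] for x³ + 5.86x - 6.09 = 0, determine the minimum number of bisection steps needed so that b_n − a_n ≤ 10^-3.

Initial width b − a = 1.19 − 0.335 = 0.855000.
After n steps the width is (b−a)/2^n; need (b−a)/2^n ≤ 10^-3.
So n ≥ log₂(0.855000/10^-3) = log₂(855.0000) ≈ 9.7398.
Hence n = 10.

10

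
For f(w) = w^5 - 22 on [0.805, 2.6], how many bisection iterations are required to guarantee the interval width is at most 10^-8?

28

Initial width b − a = 2.6 − 0.805 = 1.795000.
After n steps the width is (b−a)/2^n; need (b−a)/2^n ≤ 10^-8.
So n ≥ log₂(1.795000/10^-8) = log₂(179500000.0000) ≈ 27.4194.
Hence n = 28.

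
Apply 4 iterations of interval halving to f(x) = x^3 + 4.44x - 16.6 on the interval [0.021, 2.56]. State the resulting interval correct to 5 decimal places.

f(0.021000) = -16.506751, f(2.560000) = 11.543616 (opposite signs)
step 1: m = 1.290500, f(m) = -8.720994 < 0 → root in [1.290500, 2.560000]
step 2: m = 1.925250, f(m) = -0.915782 < 0 → root in [1.925250, 2.560000]
step 3: m = 2.242625, f(m) = 4.636239 > 0 → root in [1.925250, 2.242625]
step 4: m = 2.083938, f(m) = 1.702797 > 0 → root in [1.925250, 2.083938]

[1.92525, 2.08394]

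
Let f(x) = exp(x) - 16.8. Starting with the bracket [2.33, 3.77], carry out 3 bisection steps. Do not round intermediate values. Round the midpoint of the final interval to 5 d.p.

f(2.330000) = -6.522058, f(3.770000) = 26.580065 (opposite signs)
step 1: m = 3.050000, f(m) = 4.315344 > 0 → root in [2.330000, 3.050000]
step 2: m = 2.690000, f(m) = -2.068324 < 0 → root in [2.690000, 3.050000]
step 3: m = 2.870000, f(m) = 0.837018 > 0 → root in [2.690000, 2.870000]
Midpoint of [2.690000, 2.870000] = 2.780000

2.78000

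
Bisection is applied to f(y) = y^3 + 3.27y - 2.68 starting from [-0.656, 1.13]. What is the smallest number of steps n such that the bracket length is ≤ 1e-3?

Initial width b − a = 1.13 − -0.656 = 1.786000.
After n steps the width is (b−a)/2^n; need (b−a)/2^n ≤ 1e-3.
So n ≥ log₂(1.786000/1e-3) = log₂(1786.0000) ≈ 10.8025.
Hence n = 11.

11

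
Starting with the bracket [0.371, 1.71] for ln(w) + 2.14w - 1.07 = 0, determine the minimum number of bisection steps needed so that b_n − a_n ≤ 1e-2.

Initial width b − a = 1.71 − 0.371 = 1.339000.
After n steps the width is (b−a)/2^n; need (b−a)/2^n ≤ 1e-2.
So n ≥ log₂(1.339000/1e-2) = log₂(133.9000) ≈ 7.0650.
Hence n = 8.

8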